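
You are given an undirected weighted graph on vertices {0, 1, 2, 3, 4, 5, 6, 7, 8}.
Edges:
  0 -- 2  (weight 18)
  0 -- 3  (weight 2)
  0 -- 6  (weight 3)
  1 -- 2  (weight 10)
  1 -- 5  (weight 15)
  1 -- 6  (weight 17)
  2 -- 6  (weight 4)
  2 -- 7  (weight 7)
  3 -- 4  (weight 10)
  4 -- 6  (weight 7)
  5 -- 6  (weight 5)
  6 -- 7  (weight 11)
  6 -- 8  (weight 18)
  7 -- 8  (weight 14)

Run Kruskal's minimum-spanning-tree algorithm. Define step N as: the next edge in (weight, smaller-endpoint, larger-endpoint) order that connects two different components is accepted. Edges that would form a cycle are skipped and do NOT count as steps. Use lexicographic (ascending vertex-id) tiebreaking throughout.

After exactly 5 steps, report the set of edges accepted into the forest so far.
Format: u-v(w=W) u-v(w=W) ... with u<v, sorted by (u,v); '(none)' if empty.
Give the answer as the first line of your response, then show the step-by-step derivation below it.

0-3(w=2) 0-6(w=3) 2-6(w=4) 2-7(w=7) 5-6(w=5)

step 1: add edge 0-3 (w=2); MST = {0-3(w=2)}
step 2: add edge 0-6 (w=3); MST = {0-3(w=2) 0-6(w=3)}
step 3: add edge 2-6 (w=4); MST = {0-3(w=2) 0-6(w=3) 2-6(w=4)}
step 4: add edge 5-6 (w=5); MST = {0-3(w=2) 0-6(w=3) 2-6(w=4) 5-6(w=5)}
step 5: add edge 2-7 (w=7); MST = {0-3(w=2) 0-6(w=3) 2-6(w=4) 2-7(w=7) 5-6(w=5)}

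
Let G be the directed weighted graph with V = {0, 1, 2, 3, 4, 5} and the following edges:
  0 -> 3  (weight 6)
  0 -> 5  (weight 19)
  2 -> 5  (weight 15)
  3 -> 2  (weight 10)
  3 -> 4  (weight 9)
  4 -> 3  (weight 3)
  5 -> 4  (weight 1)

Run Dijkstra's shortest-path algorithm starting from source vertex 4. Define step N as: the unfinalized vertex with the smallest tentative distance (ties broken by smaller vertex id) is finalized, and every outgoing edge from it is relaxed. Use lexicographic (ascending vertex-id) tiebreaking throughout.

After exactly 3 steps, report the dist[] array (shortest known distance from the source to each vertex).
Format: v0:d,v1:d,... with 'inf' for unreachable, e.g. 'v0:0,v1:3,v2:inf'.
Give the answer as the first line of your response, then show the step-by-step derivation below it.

v0:inf,v1:inf,v2:13,v3:3,v4:0,v5:28

step 1: dist = v0:inf,v1:inf,v2:inf,v3:3,v4:0,v5:inf
step 2: dist = v0:inf,v1:inf,v2:13,v3:3,v4:0,v5:inf
step 3: dist = v0:inf,v1:inf,v2:13,v3:3,v4:0,v5:28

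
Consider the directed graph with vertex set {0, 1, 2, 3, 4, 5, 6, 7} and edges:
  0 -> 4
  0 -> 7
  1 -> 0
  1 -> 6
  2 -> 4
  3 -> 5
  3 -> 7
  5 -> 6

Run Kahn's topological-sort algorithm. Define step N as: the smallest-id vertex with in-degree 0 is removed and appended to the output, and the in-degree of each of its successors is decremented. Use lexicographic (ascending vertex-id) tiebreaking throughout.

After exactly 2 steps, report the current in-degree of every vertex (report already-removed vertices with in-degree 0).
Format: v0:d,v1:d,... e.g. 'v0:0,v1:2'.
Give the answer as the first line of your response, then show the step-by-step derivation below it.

v0:0,v1:0,v2:0,v3:0,v4:1,v5:1,v6:1,v7:1

step 1: output 1; order=[1]; indeg=(0,0,0,0,2,1,1,2)
step 2: output 0; order=[1,0]; indeg=(0,0,0,0,1,1,1,1)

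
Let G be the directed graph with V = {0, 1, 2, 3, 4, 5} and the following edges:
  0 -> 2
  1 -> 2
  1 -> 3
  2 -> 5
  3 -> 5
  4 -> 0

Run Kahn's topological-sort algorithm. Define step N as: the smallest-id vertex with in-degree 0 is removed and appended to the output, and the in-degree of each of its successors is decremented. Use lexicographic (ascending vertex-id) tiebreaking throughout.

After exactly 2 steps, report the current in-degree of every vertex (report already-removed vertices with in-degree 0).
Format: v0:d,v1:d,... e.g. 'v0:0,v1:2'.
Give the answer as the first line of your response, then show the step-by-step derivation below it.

v0:1,v1:0,v2:1,v3:0,v4:0,v5:1

step 1: output 1; order=[1]; indeg=(1,0,1,0,0,2)
step 2: output 3; order=[1,3]; indeg=(1,0,1,0,0,1)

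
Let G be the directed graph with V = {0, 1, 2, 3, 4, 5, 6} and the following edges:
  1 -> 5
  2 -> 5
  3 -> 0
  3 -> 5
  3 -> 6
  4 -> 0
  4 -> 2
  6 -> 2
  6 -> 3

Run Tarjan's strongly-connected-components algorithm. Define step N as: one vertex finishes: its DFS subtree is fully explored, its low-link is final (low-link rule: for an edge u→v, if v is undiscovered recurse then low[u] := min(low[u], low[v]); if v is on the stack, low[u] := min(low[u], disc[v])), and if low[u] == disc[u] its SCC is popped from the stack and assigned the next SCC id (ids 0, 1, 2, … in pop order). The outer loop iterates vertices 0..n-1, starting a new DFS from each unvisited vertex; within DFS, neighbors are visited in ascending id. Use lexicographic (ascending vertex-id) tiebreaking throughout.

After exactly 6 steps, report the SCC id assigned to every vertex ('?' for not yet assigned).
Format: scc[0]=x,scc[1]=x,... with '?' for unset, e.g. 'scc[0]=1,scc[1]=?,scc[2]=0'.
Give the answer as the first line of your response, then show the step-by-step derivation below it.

scc[0]=0,scc[1]=2,scc[2]=3,scc[3]=4,scc[4]=?,scc[5]=1,scc[6]=4

step 1: low=(low[0]=0,low[1]=?,low[2]=?,low[3]=?,low[4]=?,low[5]=?,low[6]=?); scc=(scc[0]=0,scc[1]=?,scc[2]=?,scc[3]=?,scc[4]=?,scc[5]=?,scc[6]=?)
step 2: low=(low[0]=0,low[1]=1,low[2]=?,low[3]=?,low[4]=?,low[5]=2,low[6]=?); scc=(scc[0]=0,scc[1]=?,scc[2]=?,scc[3]=?,scc[4]=?,scc[5]=1,scc[6]=?)
step 3: low=(low[0]=0,low[1]=1,low[2]=?,low[3]=?,low[4]=?,low[5]=2,low[6]=?); scc=(scc[0]=0,scc[1]=2,scc[2]=?,scc[3]=?,scc[4]=?,scc[5]=1,scc[6]=?)
step 4: low=(low[0]=0,low[1]=1,low[2]=3,low[3]=?,low[4]=?,low[5]=2,low[6]=?); scc=(scc[0]=0,scc[1]=2,scc[2]=3,scc[3]=?,scc[4]=?,scc[5]=1,scc[6]=?)
step 5: low=(low[0]=0,low[1]=1,low[2]=3,low[3]=4,low[4]=?,low[5]=2,low[6]=4); scc=(scc[0]=0,scc[1]=2,scc[2]=3,scc[3]=?,scc[4]=?,scc[5]=1,scc[6]=?)
step 6: low=(low[0]=0,low[1]=1,low[2]=3,low[3]=4,low[4]=?,low[5]=2,low[6]=4); scc=(scc[0]=0,scc[1]=2,scc[2]=3,scc[3]=4,scc[4]=?,scc[5]=1,scc[6]=4)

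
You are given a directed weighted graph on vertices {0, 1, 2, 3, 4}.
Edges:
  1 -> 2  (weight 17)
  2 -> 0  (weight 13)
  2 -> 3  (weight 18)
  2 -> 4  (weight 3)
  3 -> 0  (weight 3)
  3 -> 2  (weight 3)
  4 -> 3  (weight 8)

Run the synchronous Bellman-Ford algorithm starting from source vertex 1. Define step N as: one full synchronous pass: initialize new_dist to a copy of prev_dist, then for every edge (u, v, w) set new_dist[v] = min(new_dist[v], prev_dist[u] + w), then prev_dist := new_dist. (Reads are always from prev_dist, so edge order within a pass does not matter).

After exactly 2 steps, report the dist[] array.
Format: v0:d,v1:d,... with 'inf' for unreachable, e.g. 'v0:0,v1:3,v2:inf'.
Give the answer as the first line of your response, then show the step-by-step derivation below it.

v0:30,v1:0,v2:17,v3:35,v4:20

step 1: dist = v0:inf,v1:0,v2:17,v3:inf,v4:inf
step 2: dist = v0:30,v1:0,v2:17,v3:35,v4:20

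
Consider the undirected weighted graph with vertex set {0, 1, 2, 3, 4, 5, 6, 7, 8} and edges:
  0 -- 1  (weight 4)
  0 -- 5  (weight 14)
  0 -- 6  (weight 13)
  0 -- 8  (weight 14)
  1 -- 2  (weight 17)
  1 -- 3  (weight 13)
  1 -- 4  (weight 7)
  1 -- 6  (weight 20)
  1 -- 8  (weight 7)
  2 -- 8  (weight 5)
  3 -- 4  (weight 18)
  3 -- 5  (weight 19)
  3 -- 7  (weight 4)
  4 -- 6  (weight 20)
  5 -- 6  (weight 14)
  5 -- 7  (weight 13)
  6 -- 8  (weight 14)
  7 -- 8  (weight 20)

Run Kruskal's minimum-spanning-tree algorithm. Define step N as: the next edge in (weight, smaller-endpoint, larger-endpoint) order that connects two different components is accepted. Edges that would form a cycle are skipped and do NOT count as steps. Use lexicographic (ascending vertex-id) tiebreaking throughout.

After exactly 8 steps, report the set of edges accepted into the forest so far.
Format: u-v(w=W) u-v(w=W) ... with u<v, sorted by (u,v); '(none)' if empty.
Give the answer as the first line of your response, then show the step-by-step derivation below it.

0-1(w=4) 0-6(w=13) 1-3(w=13) 1-4(w=7) 1-8(w=7) 2-8(w=5) 3-7(w=4) 5-7(w=13)

step 1: add edge 0-1 (w=4); MST = {0-1(w=4)}
step 2: add edge 3-7 (w=4); MST = {0-1(w=4) 3-7(w=4)}
step 3: add edge 2-8 (w=5); MST = {0-1(w=4) 2-8(w=5) 3-7(w=4)}
step 4: add edge 1-4 (w=7); MST = {0-1(w=4) 1-4(w=7) 2-8(w=5) 3-7(w=4)}
step 5: add edge 1-8 (w=7); MST = {0-1(w=4) 1-4(w=7) 1-8(w=7) 2-8(w=5) 3-7(w=4)}
step 6: add edge 0-6 (w=13); MST = {0-1(w=4) 0-6(w=13) 1-4(w=7) 1-8(w=7) 2-8(w=5) 3-7(w=4)}
step 7: add edge 1-3 (w=13); MST = {0-1(w=4) 0-6(w=13) 1-3(w=13) 1-4(w=7) 1-8(w=7) 2-8(w=5) 3-7(w=4)}
step 8: add edge 5-7 (w=13); MST = {0-1(w=4) 0-6(w=13) 1-3(w=13) 1-4(w=7) 1-8(w=7) 2-8(w=5) 3-7(w=4) 5-7(w=13)}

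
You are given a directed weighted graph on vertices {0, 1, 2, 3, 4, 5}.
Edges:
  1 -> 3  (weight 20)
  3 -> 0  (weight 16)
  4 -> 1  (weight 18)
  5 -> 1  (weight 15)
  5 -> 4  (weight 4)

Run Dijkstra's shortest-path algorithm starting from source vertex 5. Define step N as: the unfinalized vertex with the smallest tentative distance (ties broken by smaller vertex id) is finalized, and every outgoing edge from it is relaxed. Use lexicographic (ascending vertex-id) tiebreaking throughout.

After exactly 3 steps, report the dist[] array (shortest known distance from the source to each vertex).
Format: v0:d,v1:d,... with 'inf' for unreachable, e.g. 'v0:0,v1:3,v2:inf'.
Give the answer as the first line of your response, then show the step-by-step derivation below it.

v0:inf,v1:15,v2:inf,v3:35,v4:4,v5:0

step 1: dist = v0:inf,v1:15,v2:inf,v3:inf,v4:4,v5:0
step 2: dist = v0:inf,v1:15,v2:inf,v3:inf,v4:4,v5:0
step 3: dist = v0:inf,v1:15,v2:inf,v3:35,v4:4,v5:0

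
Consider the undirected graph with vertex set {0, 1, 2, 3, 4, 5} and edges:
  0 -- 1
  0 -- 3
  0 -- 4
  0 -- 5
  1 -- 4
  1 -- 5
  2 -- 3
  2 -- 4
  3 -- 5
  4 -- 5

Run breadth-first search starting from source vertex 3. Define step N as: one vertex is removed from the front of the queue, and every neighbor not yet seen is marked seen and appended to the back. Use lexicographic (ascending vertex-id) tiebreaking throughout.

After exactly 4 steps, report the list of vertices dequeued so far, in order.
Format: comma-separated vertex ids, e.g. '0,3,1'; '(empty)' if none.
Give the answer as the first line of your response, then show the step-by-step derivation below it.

3,0,2,5

step 1: dequeue 3; queue=[0,2,5]; order=3
step 2: dequeue 0; queue=[2,5,1,4]; order=3,0
step 3: dequeue 2; queue=[5,1,4]; order=3,0,2
step 4: dequeue 5; queue=[1,4]; order=3,0,2,5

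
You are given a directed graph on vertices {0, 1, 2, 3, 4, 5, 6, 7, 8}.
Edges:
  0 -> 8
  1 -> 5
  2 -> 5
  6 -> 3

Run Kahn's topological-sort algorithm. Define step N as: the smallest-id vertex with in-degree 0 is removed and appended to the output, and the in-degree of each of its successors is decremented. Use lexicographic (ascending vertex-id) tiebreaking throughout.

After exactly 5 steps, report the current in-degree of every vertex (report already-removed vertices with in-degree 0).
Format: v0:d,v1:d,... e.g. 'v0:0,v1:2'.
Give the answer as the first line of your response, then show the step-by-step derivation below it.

v0:0,v1:0,v2:0,v3:1,v4:0,v5:0,v6:0,v7:0,v8:0

step 1: output 0; order=[0]; indeg=(0,0,0,1,0,2,0,0,0)
step 2: output 1; order=[0,1]; indeg=(0,0,0,1,0,1,0,0,0)
step 3: output 2; order=[0,1,2]; indeg=(0,0,0,1,0,0,0,0,0)
step 4: output 4; order=[0,1,2,4]; indeg=(0,0,0,1,0,0,0,0,0)
step 5: output 5; order=[0,1,2,4,5]; indeg=(0,0,0,1,0,0,0,0,0)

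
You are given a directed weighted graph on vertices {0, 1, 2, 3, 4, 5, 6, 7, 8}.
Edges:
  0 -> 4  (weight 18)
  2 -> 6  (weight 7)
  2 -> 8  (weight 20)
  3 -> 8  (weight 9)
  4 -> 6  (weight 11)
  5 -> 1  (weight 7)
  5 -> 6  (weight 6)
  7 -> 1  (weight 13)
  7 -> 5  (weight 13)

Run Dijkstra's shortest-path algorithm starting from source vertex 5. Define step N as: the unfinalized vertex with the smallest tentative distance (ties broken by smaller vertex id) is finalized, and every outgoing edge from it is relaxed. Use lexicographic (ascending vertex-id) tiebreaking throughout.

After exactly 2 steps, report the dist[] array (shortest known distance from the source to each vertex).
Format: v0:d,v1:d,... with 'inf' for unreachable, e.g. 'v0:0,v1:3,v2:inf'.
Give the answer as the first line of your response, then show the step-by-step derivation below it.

v0:inf,v1:7,v2:inf,v3:inf,v4:inf,v5:0,v6:6,v7:inf,v8:inf

step 1: dist = v0:inf,v1:7,v2:inf,v3:inf,v4:inf,v5:0,v6:6,v7:inf,v8:inf
step 2: dist = v0:inf,v1:7,v2:inf,v3:inf,v4:inf,v5:0,v6:6,v7:inf,v8:inf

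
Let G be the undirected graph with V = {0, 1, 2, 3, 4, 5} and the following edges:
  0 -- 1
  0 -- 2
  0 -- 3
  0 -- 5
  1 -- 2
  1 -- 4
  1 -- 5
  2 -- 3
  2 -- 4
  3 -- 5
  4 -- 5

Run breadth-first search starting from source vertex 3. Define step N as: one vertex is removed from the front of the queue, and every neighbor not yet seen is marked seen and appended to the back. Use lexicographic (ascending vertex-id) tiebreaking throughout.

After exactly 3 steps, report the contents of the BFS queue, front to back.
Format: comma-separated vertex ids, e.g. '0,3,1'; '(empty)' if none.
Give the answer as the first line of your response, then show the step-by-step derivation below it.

5,1,4

step 1: dequeue 3; queue=[0,2,5]; order=3
step 2: dequeue 0; queue=[2,5,1]; order=3,0
step 3: dequeue 2; queue=[5,1,4]; order=3,0,2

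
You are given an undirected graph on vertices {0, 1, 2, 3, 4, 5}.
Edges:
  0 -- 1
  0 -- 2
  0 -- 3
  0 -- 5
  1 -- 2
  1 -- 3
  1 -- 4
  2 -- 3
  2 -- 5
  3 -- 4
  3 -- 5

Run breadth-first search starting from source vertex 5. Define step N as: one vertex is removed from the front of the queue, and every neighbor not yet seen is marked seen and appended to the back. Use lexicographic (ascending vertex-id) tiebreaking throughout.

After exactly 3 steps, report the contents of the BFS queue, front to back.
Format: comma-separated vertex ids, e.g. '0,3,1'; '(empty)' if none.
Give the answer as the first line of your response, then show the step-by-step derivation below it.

3,1

step 1: dequeue 5; queue=[0,2,3]; order=5
step 2: dequeue 0; queue=[2,3,1]; order=5,0
step 3: dequeue 2; queue=[3,1]; order=5,0,2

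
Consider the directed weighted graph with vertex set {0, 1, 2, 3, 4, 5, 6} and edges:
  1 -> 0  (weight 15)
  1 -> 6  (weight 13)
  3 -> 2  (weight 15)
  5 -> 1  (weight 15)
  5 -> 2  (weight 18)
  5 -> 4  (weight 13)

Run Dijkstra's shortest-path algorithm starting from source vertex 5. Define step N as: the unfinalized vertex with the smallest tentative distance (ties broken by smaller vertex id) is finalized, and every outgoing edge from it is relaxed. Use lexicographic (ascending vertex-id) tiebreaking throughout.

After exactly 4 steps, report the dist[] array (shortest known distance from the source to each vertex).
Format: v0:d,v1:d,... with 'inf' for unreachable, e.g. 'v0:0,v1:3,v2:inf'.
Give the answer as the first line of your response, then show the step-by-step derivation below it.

v0:30,v1:15,v2:18,v3:inf,v4:13,v5:0,v6:28

step 1: dist = v0:inf,v1:15,v2:18,v3:inf,v4:13,v5:0,v6:inf
step 2: dist = v0:inf,v1:15,v2:18,v3:inf,v4:13,v5:0,v6:inf
step 3: dist = v0:30,v1:15,v2:18,v3:inf,v4:13,v5:0,v6:28
step 4: dist = v0:30,v1:15,v2:18,v3:inf,v4:13,v5:0,v6:28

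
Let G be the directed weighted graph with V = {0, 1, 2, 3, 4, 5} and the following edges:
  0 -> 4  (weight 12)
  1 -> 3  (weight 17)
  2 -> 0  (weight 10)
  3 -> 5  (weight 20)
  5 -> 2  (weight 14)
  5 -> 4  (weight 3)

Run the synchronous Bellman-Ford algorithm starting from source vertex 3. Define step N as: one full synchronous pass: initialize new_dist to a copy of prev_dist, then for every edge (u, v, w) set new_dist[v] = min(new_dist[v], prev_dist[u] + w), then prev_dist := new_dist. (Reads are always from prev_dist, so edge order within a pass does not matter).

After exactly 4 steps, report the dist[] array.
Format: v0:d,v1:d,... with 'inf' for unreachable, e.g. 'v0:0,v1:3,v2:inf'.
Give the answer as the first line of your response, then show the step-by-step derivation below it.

v0:44,v1:inf,v2:34,v3:0,v4:23,v5:20

step 1: dist = v0:inf,v1:inf,v2:inf,v3:0,v4:inf,v5:20
step 2: dist = v0:inf,v1:inf,v2:34,v3:0,v4:23,v5:20
step 3: dist = v0:44,v1:inf,v2:34,v3:0,v4:23,v5:20
step 4: dist = v0:44,v1:inf,v2:34,v3:0,v4:23,v5:20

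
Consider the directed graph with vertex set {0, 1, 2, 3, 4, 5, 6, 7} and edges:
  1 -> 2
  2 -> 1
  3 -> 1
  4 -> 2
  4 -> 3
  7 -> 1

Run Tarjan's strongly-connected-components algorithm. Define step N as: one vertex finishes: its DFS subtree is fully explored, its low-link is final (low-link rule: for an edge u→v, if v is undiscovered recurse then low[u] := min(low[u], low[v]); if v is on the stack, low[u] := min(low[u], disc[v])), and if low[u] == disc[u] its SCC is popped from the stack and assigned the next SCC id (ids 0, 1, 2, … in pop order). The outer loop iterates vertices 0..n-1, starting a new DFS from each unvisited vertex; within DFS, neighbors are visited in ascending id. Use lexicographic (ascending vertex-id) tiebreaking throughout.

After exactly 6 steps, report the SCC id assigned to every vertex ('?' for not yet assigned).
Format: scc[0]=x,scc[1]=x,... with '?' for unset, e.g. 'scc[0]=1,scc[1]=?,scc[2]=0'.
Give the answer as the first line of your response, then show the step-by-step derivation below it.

scc[0]=0,scc[1]=1,scc[2]=1,scc[3]=2,scc[4]=3,scc[5]=4,scc[6]=?,scc[7]=?

step 1: low=(low[0]=0,low[1]=?,low[2]=?,low[3]=?,low[4]=?,low[5]=?,low[6]=?,low[7]=?); scc=(scc[0]=0,scc[1]=?,scc[2]=?,scc[3]=?,scc[4]=?,scc[5]=?,scc[6]=?,scc[7]=?)
step 2: low=(low[0]=0,low[1]=1,low[2]=1,low[3]=?,low[4]=?,low[5]=?,low[6]=?,low[7]=?); scc=(scc[0]=0,scc[1]=?,scc[2]=?,scc[3]=?,scc[4]=?,scc[5]=?,scc[6]=?,scc[7]=?)
step 3: low=(low[0]=0,low[1]=1,low[2]=1,low[3]=?,low[4]=?,low[5]=?,low[6]=?,low[7]=?); scc=(scc[0]=0,scc[1]=1,scc[2]=1,scc[3]=?,scc[4]=?,scc[5]=?,scc[6]=?,scc[7]=?)
step 4: low=(low[0]=0,low[1]=1,low[2]=1,low[3]=3,low[4]=?,low[5]=?,low[6]=?,low[7]=?); scc=(scc[0]=0,scc[1]=1,scc[2]=1,scc[3]=2,scc[4]=?,scc[5]=?,scc[6]=?,scc[7]=?)
step 5: low=(low[0]=0,low[1]=1,low[2]=1,low[3]=3,low[4]=4,low[5]=?,low[6]=?,low[7]=?); scc=(scc[0]=0,scc[1]=1,scc[2]=1,scc[3]=2,scc[4]=3,scc[5]=?,scc[6]=?,scc[7]=?)
step 6: low=(low[0]=0,low[1]=1,low[2]=1,low[3]=3,low[4]=4,low[5]=5,low[6]=?,low[7]=?); scc=(scc[0]=0,scc[1]=1,scc[2]=1,scc[3]=2,scc[4]=3,scc[5]=4,scc[6]=?,scc[7]=?)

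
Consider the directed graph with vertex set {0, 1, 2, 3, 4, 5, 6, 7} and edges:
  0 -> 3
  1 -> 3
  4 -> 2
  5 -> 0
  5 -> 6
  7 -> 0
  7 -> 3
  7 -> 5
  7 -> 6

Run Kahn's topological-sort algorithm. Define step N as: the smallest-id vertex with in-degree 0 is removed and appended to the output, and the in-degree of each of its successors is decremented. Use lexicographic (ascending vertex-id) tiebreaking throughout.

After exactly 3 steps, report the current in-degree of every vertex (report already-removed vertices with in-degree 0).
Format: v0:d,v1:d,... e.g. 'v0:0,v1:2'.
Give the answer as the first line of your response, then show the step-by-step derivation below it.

v0:2,v1:0,v2:0,v3:2,v4:0,v5:1,v6:2,v7:0

step 1: output 1; order=[1]; indeg=(2,0,1,2,0,1,2,0)
step 2: output 4; order=[1,4]; indeg=(2,0,0,2,0,1,2,0)
step 3: output 2; order=[1,4,2]; indeg=(2,0,0,2,0,1,2,0)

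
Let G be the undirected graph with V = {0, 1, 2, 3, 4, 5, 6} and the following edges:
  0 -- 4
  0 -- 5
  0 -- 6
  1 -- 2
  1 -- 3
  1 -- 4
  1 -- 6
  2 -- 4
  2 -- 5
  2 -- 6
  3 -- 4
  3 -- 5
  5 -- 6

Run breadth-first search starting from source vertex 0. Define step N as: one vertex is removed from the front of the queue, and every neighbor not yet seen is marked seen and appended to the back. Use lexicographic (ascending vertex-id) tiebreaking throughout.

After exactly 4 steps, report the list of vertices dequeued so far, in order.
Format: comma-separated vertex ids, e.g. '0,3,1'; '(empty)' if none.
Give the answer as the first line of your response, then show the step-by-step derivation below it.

0,4,5,6

step 1: dequeue 0; queue=[4,5,6]; order=0
step 2: dequeue 4; queue=[5,6,1,2,3]; order=0,4
step 3: dequeue 5; queue=[6,1,2,3]; order=0,4,5
step 4: dequeue 6; queue=[1,2,3]; order=0,4,5,6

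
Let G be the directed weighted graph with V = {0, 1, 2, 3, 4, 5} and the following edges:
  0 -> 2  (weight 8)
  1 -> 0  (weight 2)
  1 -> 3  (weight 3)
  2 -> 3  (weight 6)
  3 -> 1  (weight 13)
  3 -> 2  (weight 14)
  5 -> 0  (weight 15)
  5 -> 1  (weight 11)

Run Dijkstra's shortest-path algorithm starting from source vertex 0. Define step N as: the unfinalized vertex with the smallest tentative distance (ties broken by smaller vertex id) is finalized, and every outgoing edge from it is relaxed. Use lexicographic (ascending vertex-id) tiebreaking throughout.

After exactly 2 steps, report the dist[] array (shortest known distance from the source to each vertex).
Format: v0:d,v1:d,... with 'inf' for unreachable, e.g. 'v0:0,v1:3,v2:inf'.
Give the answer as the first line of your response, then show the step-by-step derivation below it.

v0:0,v1:inf,v2:8,v3:14,v4:inf,v5:inf

step 1: dist = v0:0,v1:inf,v2:8,v3:inf,v4:inf,v5:inf
step 2: dist = v0:0,v1:inf,v2:8,v3:14,v4:inf,v5:inf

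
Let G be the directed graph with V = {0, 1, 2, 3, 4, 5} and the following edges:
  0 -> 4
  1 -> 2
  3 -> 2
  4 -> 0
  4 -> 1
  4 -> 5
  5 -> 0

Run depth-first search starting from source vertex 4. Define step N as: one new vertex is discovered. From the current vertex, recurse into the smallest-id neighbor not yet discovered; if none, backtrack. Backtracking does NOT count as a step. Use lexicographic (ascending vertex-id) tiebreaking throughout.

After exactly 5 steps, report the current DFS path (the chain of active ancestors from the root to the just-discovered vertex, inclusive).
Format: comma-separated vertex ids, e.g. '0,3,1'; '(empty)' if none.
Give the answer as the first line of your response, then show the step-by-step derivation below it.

4,5

step 1: discover 4; path=4; order=4
step 2: discover 0; path=4>0; order=4,0
step 3: discover 1; path=4>1; order=4,0,1
step 4: discover 2; path=4>1>2; order=4,0,1,2
step 5: discover 5; path=4>5; order=4,0,1,2,5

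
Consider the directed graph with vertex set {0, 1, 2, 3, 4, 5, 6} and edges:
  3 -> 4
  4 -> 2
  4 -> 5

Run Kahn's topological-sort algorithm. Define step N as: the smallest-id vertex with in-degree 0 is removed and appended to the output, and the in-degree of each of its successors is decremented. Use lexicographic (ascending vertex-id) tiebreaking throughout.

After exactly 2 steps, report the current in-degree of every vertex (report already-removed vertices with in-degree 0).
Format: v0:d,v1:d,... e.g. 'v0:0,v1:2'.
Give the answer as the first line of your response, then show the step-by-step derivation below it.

v0:0,v1:0,v2:1,v3:0,v4:1,v5:1,v6:0

step 1: output 0; order=[0]; indeg=(0,0,1,0,1,1,0)
step 2: output 1; order=[0,1]; indeg=(0,0,1,0,1,1,0)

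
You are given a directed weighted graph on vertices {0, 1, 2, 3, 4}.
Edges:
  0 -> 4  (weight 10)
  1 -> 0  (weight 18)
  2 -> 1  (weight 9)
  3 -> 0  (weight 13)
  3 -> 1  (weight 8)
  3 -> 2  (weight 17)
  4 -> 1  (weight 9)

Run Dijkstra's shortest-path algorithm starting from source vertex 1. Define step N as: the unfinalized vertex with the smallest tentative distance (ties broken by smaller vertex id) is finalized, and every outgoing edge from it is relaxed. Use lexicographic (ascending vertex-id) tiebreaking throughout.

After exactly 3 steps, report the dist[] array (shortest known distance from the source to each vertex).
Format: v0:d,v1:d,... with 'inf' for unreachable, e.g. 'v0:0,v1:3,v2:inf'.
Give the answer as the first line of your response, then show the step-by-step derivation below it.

v0:18,v1:0,v2:inf,v3:inf,v4:28

step 1: dist = v0:18,v1:0,v2:inf,v3:inf,v4:inf
step 2: dist = v0:18,v1:0,v2:inf,v3:inf,v4:28
step 3: dist = v0:18,v1:0,v2:inf,v3:inf,v4:28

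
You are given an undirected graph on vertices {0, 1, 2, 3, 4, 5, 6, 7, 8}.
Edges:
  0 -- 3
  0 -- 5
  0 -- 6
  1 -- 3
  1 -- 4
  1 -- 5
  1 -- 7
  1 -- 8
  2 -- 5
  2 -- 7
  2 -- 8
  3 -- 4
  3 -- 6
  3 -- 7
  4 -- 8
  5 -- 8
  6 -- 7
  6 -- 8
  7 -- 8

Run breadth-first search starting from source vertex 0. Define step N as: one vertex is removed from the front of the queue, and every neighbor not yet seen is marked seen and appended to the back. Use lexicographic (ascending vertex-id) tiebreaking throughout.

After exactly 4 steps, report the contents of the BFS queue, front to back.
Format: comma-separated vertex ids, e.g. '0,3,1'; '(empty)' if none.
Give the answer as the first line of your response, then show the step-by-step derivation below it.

1,4,7,2,8

step 1: dequeue 0; queue=[3,5,6]; order=0
step 2: dequeue 3; queue=[5,6,1,4,7]; order=0,3
step 3: dequeue 5; queue=[6,1,4,7,2,8]; order=0,3,5
step 4: dequeue 6; queue=[1,4,7,2,8]; order=0,3,5,6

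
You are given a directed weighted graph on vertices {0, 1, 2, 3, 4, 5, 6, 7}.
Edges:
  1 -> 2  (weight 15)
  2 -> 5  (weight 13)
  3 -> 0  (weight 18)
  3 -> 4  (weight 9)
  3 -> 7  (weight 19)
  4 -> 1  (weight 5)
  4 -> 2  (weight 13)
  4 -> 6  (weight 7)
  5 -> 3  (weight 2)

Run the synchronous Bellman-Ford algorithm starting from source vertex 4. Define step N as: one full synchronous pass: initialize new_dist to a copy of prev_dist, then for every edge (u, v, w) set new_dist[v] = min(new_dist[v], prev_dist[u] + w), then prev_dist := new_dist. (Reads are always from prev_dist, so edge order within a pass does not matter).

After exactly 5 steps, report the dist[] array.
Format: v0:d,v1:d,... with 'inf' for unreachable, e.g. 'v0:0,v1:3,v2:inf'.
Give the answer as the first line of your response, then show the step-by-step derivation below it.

v0:46,v1:5,v2:13,v3:28,v4:0,v5:26,v6:7,v7:47

step 1: dist = v0:inf,v1:5,v2:13,v3:inf,v4:0,v5:inf,v6:7,v7:inf
step 2: dist = v0:inf,v1:5,v2:13,v3:inf,v4:0,v5:26,v6:7,v7:inf
step 3: dist = v0:inf,v1:5,v2:13,v3:28,v4:0,v5:26,v6:7,v7:inf
step 4: dist = v0:46,v1:5,v2:13,v3:28,v4:0,v5:26,v6:7,v7:47
step 5: dist = v0:46,v1:5,v2:13,v3:28,v4:0,v5:26,v6:7,v7:47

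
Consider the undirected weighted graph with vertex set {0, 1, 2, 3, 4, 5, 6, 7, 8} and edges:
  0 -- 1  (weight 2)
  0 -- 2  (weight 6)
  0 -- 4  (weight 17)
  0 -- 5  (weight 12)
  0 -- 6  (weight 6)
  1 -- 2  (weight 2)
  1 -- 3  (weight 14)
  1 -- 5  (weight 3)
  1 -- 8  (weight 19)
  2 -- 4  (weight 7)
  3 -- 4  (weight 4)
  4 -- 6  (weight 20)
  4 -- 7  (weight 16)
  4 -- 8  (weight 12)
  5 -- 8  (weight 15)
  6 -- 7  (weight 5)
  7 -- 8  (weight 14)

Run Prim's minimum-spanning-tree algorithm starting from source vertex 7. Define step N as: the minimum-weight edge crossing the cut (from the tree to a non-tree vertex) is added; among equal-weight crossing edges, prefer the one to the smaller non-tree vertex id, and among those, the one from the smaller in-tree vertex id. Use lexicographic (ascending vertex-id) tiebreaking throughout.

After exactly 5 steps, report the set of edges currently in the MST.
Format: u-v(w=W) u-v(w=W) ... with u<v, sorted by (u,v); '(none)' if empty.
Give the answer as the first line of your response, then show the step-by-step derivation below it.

0-1(w=2) 0-6(w=6) 1-2(w=2) 1-5(w=3) 6-7(w=5)

step 1: add edge 6-7 (w=5); MST = {6-7(w=5)}
step 2: add edge 0-6 (w=6); MST = {0-6(w=6) 6-7(w=5)}
step 3: add edge 0-1 (w=2); MST = {0-1(w=2) 0-6(w=6) 6-7(w=5)}
step 4: add edge 1-2 (w=2); MST = {0-1(w=2) 0-6(w=6) 1-2(w=2) 6-7(w=5)}
step 5: add edge 1-5 (w=3); MST = {0-1(w=2) 0-6(w=6) 1-2(w=2) 1-5(w=3) 6-7(w=5)}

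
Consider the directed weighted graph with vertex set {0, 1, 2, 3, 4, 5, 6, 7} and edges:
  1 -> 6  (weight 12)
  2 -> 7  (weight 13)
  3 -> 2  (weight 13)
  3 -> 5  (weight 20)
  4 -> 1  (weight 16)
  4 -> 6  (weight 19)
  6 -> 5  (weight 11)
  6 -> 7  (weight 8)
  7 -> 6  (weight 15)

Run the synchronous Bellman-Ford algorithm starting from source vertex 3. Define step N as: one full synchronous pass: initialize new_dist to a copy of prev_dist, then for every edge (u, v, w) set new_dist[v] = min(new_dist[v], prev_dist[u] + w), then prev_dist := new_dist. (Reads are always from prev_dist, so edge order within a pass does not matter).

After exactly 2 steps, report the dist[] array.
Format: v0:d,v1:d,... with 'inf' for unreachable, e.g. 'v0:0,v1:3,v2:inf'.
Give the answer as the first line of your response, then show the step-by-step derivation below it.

v0:inf,v1:inf,v2:13,v3:0,v4:inf,v5:20,v6:inf,v7:26

step 1: dist = v0:inf,v1:inf,v2:13,v3:0,v4:inf,v5:20,v6:inf,v7:inf
step 2: dist = v0:inf,v1:inf,v2:13,v3:0,v4:inf,v5:20,v6:inf,v7:26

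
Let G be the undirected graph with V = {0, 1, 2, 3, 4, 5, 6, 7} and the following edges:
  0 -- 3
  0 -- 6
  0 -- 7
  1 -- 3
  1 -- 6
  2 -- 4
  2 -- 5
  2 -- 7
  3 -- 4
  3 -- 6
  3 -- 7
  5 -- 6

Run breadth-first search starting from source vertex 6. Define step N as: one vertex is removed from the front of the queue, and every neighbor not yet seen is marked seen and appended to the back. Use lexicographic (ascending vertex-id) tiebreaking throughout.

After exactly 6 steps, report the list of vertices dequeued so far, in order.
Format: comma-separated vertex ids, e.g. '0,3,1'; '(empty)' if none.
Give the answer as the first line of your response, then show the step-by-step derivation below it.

6,0,1,3,5,7

step 1: dequeue 6; queue=[0,1,3,5]; order=6
step 2: dequeue 0; queue=[1,3,5,7]; order=6,0
step 3: dequeue 1; queue=[3,5,7]; order=6,0,1
step 4: dequeue 3; queue=[5,7,4]; order=6,0,1,3
step 5: dequeue 5; queue=[7,4,2]; order=6,0,1,3,5
step 6: dequeue 7; queue=[4,2]; order=6,0,1,3,5,7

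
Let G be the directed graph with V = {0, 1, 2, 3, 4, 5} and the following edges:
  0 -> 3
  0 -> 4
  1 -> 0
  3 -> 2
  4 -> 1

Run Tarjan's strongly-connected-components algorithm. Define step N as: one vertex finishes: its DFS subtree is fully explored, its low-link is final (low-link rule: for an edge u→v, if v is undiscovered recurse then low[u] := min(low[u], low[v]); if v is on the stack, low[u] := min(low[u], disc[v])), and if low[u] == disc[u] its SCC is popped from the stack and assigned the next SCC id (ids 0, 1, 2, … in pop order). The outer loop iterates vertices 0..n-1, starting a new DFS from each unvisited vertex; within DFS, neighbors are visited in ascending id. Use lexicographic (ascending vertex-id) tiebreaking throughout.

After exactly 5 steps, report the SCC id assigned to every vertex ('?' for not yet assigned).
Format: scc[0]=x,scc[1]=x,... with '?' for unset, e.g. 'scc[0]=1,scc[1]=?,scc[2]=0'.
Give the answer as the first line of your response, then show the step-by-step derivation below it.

scc[0]=2,scc[1]=2,scc[2]=0,scc[3]=1,scc[4]=2,scc[5]=?

step 1: low=(low[0]=0,low[1]=?,low[2]=2,low[3]=1,low[4]=?,low[5]=?); scc=(scc[0]=?,scc[1]=?,scc[2]=0,scc[3]=?,scc[4]=?,scc[5]=?)
step 2: low=(low[0]=0,low[1]=?,low[2]=2,low[3]=1,low[4]=?,low[5]=?); scc=(scc[0]=?,scc[1]=?,scc[2]=0,scc[3]=1,scc[4]=?,scc[5]=?)
step 3: low=(low[0]=0,low[1]=0,low[2]=2,low[3]=1,low[4]=3,low[5]=?); scc=(scc[0]=?,scc[1]=?,scc[2]=0,scc[3]=1,scc[4]=?,scc[5]=?)
step 4: low=(low[0]=0,low[1]=0,low[2]=2,low[3]=1,low[4]=0,low[5]=?); scc=(scc[0]=?,scc[1]=?,scc[2]=0,scc[3]=1,scc[4]=?,scc[5]=?)
step 5: low=(low[0]=0,low[1]=0,low[2]=2,low[3]=1,low[4]=0,low[5]=?); scc=(scc[0]=2,scc[1]=2,scc[2]=0,scc[3]=1,scc[4]=2,scc[5]=?)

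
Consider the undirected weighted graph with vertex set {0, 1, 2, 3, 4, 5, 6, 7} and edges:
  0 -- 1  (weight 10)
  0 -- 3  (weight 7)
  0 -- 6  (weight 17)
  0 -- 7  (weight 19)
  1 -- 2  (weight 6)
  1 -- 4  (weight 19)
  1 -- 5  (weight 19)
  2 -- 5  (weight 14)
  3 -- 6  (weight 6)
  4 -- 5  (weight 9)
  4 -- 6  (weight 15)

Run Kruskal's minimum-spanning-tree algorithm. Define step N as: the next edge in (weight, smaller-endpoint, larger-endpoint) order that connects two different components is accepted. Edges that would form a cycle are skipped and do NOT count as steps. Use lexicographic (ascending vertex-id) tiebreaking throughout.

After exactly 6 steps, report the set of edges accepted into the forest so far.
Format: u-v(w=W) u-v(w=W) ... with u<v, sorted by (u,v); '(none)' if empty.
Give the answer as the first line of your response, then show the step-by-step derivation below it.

0-1(w=10) 0-3(w=7) 1-2(w=6) 2-5(w=14) 3-6(w=6) 4-5(w=9)

step 1: add edge 1-2 (w=6); MST = {1-2(w=6)}
step 2: add edge 3-6 (w=6); MST = {1-2(w=6) 3-6(w=6)}
step 3: add edge 0-3 (w=7); MST = {0-3(w=7) 1-2(w=6) 3-6(w=6)}
step 4: add edge 4-5 (w=9); MST = {0-3(w=7) 1-2(w=6) 3-6(w=6) 4-5(w=9)}
step 5: add edge 0-1 (w=10); MST = {0-1(w=10) 0-3(w=7) 1-2(w=6) 3-6(w=6) 4-5(w=9)}
step 6: add edge 2-5 (w=14); MST = {0-1(w=10) 0-3(w=7) 1-2(w=6) 2-5(w=14) 3-6(w=6) 4-5(w=9)}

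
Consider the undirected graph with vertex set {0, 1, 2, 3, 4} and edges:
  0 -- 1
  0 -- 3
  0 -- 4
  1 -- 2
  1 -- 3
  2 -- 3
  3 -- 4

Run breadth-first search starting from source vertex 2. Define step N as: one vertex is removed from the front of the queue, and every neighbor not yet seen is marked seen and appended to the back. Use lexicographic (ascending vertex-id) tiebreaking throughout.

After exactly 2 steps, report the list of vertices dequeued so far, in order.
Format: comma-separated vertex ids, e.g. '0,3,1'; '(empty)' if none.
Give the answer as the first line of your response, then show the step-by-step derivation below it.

2,1

step 1: dequeue 2; queue=[1,3]; order=2
step 2: dequeue 1; queue=[3,0]; order=2,1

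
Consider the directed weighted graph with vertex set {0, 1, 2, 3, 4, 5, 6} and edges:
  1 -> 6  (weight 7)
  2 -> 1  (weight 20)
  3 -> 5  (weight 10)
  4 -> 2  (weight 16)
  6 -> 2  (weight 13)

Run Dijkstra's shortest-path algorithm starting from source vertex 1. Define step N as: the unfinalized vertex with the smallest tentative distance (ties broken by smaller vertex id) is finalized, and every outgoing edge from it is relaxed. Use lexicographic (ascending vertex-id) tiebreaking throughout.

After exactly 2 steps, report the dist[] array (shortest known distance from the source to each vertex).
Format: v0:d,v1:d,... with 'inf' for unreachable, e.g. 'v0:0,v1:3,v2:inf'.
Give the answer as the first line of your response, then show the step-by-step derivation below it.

v0:inf,v1:0,v2:20,v3:inf,v4:inf,v5:inf,v6:7

step 1: dist = v0:inf,v1:0,v2:inf,v3:inf,v4:inf,v5:inf,v6:7
step 2: dist = v0:inf,v1:0,v2:20,v3:inf,v4:inf,v5:inf,v6:7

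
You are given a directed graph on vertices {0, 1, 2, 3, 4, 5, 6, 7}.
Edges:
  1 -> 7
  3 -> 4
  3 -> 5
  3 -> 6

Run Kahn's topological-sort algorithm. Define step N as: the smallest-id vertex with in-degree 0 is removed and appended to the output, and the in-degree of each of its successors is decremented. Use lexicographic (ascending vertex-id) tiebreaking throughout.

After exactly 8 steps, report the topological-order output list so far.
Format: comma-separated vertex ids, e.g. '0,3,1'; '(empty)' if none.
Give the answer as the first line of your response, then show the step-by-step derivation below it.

0,1,2,3,4,5,6,7

step 1: output 0; order=[0]; indeg=(0,0,0,0,1,1,1,1)
step 2: output 1; order=[0,1]; indeg=(0,0,0,0,1,1,1,0)
step 3: output 2; order=[0,1,2]; indeg=(0,0,0,0,1,1,1,0)
step 4: output 3; order=[0,1,2,3]; indeg=(0,0,0,0,0,0,0,0)
step 5: output 4; order=[0,1,2,3,4]; indeg=(0,0,0,0,0,0,0,0)
step 6: output 5; order=[0,1,2,3,4,5]; indeg=(0,0,0,0,0,0,0,0)
step 7: output 6; order=[0,1,2,3,4,5,6]; indeg=(0,0,0,0,0,0,0,0)
step 8: output 7; order=[0,1,2,3,4,5,6,7]; indeg=(0,0,0,0,0,0,0,0)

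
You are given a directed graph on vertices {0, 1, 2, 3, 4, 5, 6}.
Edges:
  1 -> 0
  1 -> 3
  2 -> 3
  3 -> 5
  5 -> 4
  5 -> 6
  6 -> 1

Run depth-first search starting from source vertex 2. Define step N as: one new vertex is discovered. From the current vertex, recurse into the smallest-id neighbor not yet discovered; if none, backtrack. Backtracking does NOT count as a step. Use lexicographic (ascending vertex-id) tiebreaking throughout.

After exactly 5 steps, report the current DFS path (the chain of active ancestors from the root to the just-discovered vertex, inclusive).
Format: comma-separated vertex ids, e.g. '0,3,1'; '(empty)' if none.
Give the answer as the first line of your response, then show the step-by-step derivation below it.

2,3,5,6

step 1: discover 2; path=2; order=2
step 2: discover 3; path=2>3; order=2,3
step 3: discover 5; path=2>3>5; order=2,3,5
step 4: discover 4; path=2>3>5>4; order=2,3,5,4
step 5: discover 6; path=2>3>5>6; order=2,3,5,4,6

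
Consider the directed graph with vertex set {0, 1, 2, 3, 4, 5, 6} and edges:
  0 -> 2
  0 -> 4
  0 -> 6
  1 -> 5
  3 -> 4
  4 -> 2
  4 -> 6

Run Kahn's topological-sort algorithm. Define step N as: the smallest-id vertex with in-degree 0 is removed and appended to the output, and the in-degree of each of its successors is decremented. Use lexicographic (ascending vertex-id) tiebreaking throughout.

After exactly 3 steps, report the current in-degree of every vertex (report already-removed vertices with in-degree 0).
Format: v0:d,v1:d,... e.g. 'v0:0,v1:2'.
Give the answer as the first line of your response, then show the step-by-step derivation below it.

v0:0,v1:0,v2:1,v3:0,v4:0,v5:0,v6:1

step 1: output 0; order=[0]; indeg=(0,0,1,0,1,1,1)
step 2: output 1; order=[0,1]; indeg=(0,0,1,0,1,0,1)
step 3: output 3; order=[0,1,3]; indeg=(0,0,1,0,0,0,1)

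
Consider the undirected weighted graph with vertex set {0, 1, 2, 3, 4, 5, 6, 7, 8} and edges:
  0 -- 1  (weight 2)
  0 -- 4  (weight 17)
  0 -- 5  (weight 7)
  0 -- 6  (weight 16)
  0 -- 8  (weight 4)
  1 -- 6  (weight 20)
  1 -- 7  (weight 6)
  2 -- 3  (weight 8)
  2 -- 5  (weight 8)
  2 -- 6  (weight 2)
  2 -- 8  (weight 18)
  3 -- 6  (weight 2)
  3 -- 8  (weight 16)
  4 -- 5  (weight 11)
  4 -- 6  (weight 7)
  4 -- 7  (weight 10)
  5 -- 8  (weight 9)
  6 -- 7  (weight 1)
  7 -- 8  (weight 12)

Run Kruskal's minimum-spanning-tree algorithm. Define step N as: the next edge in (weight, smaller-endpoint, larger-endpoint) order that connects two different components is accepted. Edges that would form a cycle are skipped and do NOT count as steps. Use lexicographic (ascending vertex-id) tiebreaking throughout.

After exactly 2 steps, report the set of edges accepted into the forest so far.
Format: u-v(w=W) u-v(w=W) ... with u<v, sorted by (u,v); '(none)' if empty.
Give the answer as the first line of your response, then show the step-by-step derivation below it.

0-1(w=2) 6-7(w=1)

step 1: add edge 6-7 (w=1); MST = {6-7(w=1)}
step 2: add edge 0-1 (w=2); MST = {0-1(w=2) 6-7(w=1)}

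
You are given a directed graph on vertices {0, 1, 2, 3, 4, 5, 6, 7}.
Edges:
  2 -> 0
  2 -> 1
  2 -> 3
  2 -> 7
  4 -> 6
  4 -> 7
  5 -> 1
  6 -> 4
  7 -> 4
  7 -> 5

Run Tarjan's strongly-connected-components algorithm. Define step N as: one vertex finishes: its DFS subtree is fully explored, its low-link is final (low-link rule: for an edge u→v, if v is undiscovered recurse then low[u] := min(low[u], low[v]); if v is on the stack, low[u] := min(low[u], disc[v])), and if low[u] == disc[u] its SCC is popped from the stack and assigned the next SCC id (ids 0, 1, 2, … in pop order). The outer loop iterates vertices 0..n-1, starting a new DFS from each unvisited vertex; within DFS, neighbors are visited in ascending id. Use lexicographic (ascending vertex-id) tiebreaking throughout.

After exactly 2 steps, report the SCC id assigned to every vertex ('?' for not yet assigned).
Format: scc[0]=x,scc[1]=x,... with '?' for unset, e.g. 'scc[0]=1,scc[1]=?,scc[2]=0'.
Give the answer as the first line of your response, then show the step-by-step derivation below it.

scc[0]=0,scc[1]=1,scc[2]=?,scc[3]=?,scc[4]=?,scc[5]=?,scc[6]=?,scc[7]=?

step 1: low=(low[0]=0,low[1]=?,low[2]=?,low[3]=?,low[4]=?,low[5]=?,low[6]=?,low[7]=?); scc=(scc[0]=0,scc[1]=?,scc[2]=?,scc[3]=?,scc[4]=?,scc[5]=?,scc[6]=?,scc[7]=?)
step 2: low=(low[0]=0,low[1]=1,low[2]=?,low[3]=?,low[4]=?,low[5]=?,low[6]=?,low[7]=?); scc=(scc[0]=0,scc[1]=1,scc[2]=?,scc[3]=?,scc[4]=?,scc[5]=?,scc[6]=?,scc[7]=?)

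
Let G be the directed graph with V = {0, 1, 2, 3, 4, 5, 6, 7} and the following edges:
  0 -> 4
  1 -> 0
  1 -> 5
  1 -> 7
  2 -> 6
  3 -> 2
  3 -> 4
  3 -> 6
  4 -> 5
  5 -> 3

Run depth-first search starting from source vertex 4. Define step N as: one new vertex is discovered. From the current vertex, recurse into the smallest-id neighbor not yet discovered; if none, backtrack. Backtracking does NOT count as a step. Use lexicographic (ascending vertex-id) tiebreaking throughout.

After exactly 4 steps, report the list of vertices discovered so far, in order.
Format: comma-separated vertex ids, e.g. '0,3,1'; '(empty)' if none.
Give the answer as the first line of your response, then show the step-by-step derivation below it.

4,5,3,2

step 1: discover 4; path=4; order=4
step 2: discover 5; path=4>5; order=4,5
step 3: discover 3; path=4>5>3; order=4,5,3
step 4: discover 2; path=4>5>3>2; order=4,5,3,2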